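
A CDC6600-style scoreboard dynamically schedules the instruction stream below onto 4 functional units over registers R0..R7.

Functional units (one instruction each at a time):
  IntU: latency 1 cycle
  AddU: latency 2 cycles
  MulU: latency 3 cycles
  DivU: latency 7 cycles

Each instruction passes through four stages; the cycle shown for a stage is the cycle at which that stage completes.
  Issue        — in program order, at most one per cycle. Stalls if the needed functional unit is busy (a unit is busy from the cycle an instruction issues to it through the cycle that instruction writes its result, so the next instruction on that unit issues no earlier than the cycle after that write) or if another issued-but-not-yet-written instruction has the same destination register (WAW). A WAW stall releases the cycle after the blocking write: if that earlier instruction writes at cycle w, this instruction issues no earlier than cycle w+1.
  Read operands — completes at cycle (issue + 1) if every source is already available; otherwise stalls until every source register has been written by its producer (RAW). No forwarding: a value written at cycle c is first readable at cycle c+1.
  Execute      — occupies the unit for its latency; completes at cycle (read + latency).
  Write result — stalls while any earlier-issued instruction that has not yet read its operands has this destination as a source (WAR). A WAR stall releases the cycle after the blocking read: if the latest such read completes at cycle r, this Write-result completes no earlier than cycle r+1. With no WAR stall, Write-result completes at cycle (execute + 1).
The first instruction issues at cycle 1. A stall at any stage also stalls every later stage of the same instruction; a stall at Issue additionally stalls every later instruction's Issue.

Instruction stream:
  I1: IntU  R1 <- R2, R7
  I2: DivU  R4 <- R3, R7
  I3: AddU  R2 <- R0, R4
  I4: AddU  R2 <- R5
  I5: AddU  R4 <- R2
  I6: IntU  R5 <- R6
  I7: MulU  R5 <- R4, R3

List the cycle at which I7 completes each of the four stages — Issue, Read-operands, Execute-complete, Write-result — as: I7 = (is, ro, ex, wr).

I1  is:1  ro:2  ex:3  wr:4
I2  is:2  ro:3  ex:10  wr:11
I3  is:3  ro:12  ex:14  wr:15  — RAW R4: wait I2 write@11
I4  is:16  ro:17  ex:19  wr:20  — struct: AddU busy until I3 writes@15
I5  is:21  ro:22  ex:24  wr:25  — struct: AddU busy until I4 writes@20
I6  is:22  ro:23  ex:24  wr:25
I7  is:26  ro:27  ex:30  wr:31  — WAW R5: wait I6 write@25

I7 = (26, 27, 30, 31)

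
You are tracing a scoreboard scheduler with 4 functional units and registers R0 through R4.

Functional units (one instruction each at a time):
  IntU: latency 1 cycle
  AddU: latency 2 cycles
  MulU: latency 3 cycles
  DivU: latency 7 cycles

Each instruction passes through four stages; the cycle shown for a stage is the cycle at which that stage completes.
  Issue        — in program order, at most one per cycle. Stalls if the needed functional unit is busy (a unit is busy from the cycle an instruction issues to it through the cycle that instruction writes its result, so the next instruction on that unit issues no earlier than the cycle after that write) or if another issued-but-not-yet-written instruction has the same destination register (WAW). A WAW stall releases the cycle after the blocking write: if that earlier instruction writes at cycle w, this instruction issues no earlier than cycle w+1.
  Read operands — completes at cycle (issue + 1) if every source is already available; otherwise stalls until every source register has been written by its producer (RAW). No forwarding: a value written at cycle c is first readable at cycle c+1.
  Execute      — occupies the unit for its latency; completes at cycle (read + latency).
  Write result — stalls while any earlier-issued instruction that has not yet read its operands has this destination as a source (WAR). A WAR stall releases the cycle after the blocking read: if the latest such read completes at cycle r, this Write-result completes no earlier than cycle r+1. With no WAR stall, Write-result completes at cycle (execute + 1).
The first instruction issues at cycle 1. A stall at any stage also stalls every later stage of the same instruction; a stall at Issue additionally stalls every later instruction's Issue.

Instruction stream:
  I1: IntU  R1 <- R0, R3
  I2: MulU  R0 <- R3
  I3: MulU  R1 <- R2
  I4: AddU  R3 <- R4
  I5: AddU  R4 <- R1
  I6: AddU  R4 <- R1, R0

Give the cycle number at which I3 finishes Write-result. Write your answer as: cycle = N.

cycle = 13

I1 -> (1, 2, 3, 4)
I2 -> (2, 3, 6, 7)
I3 -> (8, 9, 12, 13)  // struct: MulU busy until I2 writes@7
I4 -> (9, 10, 12, 13)
I5 -> (14, 15, 17, 18)  // struct: AddU busy until I4 writes@13
I6 -> (19, 20, 22, 23)  // struct: AddU busy until I5 writes@18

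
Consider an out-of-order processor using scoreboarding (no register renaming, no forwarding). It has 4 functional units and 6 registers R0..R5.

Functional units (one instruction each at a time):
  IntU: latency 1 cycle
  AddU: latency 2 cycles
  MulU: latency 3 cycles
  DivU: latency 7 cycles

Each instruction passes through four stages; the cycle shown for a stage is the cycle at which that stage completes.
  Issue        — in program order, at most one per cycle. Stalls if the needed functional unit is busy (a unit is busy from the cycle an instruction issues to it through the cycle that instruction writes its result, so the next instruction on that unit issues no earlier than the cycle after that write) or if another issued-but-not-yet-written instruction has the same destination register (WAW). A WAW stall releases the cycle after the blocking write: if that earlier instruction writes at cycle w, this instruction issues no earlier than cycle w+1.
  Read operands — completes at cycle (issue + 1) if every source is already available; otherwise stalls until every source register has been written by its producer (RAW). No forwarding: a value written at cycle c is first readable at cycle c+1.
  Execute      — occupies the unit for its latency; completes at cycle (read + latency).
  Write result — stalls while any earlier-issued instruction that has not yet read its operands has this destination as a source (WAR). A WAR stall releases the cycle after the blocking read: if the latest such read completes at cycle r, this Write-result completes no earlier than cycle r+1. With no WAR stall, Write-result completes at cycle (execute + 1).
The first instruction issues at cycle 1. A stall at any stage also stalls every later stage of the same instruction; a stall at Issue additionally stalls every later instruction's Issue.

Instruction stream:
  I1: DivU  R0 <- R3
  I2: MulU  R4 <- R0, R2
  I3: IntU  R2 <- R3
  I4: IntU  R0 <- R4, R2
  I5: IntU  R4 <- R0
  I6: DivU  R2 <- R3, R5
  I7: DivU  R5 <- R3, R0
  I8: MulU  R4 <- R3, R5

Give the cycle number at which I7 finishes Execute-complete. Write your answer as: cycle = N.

cycle = 38

  I1 | 1 | 2 | 9 | 10
  I2 | 2 | 11 | 14 | 15   RAW R0: wait I1 write@10
  I3 | 3 | 4 | 5 | 12   WAR R2: wait I2 read@11
  I4 | 13 | 16 | 17 | 18   struct: IntU busy until I3 writes@12 · RAW R4: wait I2 write@15
  I5 | 19 | 20 | 21 | 22   struct: IntU busy until I4 writes@18
  I6 | 20 | 21 | 28 | 29
  I7 | 30 | 31 | 38 | 39   struct: DivU busy until I6 writes@29
  I8 | 31 | 40 | 43 | 44   RAW R5: wait I7 write@39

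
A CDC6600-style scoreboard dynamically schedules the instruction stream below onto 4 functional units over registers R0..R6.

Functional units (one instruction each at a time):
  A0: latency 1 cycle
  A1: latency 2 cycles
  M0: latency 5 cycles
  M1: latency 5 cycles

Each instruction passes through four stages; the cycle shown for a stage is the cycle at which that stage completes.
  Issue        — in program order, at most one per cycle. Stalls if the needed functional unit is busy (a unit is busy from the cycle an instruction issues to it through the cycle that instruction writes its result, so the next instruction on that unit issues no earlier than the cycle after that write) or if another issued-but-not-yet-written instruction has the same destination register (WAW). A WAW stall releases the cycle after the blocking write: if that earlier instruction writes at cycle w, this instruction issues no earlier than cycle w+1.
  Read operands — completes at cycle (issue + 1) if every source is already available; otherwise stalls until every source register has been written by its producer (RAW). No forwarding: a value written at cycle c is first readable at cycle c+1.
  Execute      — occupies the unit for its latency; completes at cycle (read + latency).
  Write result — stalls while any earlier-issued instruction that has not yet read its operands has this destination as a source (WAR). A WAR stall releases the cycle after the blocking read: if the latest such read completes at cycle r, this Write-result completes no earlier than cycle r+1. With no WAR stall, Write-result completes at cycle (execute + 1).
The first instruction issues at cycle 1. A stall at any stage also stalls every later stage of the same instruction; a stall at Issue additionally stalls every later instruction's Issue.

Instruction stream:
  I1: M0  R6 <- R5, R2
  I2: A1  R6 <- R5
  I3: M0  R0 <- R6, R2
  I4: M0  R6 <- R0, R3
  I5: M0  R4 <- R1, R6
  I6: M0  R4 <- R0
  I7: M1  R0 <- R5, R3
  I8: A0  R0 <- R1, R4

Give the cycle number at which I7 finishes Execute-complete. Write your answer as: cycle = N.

cycle = 44

I1: IS=1 RO=2 EX=7 WR=8
I2: IS=9 RO=10 EX=12 WR=13  [WAW R6: wait I1 write@8]
I3: IS=10 RO=14 EX=19 WR=20  [RAW R6: wait I2 write@13]
I4: IS=21 RO=22 EX=27 WR=28  [struct: M0 busy until I3 writes@20]
I5: IS=29 RO=30 EX=35 WR=36  [struct: M0 busy until I4 writes@28]
I6: IS=37 RO=38 EX=43 WR=44  [struct: M0 busy until I5 writes@36]
I7: IS=38 RO=39 EX=44 WR=45
I8: IS=46 RO=47 EX=48 WR=49  [WAW R0: wait I7 write@45]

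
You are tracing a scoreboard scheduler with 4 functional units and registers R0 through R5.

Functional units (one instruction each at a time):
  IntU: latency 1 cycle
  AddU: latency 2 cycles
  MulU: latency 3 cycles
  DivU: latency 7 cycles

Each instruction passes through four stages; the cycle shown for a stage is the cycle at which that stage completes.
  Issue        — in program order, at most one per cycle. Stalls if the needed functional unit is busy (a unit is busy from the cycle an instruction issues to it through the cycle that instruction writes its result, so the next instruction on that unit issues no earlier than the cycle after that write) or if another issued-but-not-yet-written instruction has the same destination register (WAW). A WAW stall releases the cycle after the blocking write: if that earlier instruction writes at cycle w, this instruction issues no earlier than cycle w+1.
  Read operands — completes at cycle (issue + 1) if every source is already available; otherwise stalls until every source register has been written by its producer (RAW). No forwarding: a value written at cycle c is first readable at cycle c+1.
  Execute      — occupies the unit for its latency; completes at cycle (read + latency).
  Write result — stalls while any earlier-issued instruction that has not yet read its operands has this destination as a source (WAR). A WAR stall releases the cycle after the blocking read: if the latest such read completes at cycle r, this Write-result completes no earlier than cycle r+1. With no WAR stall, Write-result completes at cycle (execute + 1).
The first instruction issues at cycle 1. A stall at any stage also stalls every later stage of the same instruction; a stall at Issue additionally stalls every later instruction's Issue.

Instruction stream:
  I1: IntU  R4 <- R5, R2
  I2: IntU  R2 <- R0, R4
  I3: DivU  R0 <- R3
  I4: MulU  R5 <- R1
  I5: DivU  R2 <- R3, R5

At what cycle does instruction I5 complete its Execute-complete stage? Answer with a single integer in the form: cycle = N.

cycle = 24

c1: I1 dispatched to IntU
c2: I1 operands ready
c3: I1 complete
c4: R4←I1
c5: I2 dispatched to IntU
c6: I2 operands ready | I3 dispatched to DivU
c7: I2 complete | I3 operands ready | I4 dispatched to MulU
c8: R2←I2 | I4 operands ready
c11: I4 complete
c12: R5←I4
c14: I3 complete
c15: R0←I3
c16: I5 dispatched to DivU
c17: I5 operands ready
c24: I5 complete
c25: R2←I5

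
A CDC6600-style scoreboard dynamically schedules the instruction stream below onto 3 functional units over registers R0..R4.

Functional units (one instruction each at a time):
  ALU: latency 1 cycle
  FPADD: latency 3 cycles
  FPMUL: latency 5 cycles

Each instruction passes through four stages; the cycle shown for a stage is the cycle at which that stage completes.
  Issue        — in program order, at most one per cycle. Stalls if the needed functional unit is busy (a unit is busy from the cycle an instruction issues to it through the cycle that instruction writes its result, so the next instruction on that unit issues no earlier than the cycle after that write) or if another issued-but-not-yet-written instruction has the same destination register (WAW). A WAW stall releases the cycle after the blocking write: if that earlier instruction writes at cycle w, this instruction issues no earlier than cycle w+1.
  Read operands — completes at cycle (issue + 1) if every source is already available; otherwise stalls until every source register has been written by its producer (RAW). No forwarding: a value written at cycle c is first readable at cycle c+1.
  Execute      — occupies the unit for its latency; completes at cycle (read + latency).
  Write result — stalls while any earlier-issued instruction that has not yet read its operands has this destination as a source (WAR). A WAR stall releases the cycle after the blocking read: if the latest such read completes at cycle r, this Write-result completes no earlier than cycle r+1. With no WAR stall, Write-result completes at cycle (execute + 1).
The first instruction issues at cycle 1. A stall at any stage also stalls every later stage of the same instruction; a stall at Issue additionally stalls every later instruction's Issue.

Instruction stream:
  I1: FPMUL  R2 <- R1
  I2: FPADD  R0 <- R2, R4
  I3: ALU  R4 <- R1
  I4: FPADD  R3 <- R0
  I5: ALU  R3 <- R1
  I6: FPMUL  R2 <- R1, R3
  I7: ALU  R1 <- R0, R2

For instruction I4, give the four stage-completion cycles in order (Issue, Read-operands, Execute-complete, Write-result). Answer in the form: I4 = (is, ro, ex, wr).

c1: I1 dispatched to FPMUL
c2: I1 operands ready | I2 dispatched to FPADD
c3: I3 dispatched to ALU
c4: I3 operands ready
c5: I3 complete
c7: I1 complete
c8: R2←I1
c9: I2 operands ready
c10: R4←I3
c12: I2 complete
c13: R0←I2
c14: I4 dispatched to FPADD
c15: I4 operands ready
c18: I4 complete
c19: R3←I4
c20: I5 dispatched to ALU
c21: I5 operands ready | I6 dispatched to FPMUL
c22: I5 complete
c23: R3←I5
c24: I6 operands ready | I7 dispatched to ALU
c29: I6 complete
c30: R2←I6
c31: I7 operands ready
c32: I7 complete
c33: R1←I7

I4 = (14, 15, 18, 19)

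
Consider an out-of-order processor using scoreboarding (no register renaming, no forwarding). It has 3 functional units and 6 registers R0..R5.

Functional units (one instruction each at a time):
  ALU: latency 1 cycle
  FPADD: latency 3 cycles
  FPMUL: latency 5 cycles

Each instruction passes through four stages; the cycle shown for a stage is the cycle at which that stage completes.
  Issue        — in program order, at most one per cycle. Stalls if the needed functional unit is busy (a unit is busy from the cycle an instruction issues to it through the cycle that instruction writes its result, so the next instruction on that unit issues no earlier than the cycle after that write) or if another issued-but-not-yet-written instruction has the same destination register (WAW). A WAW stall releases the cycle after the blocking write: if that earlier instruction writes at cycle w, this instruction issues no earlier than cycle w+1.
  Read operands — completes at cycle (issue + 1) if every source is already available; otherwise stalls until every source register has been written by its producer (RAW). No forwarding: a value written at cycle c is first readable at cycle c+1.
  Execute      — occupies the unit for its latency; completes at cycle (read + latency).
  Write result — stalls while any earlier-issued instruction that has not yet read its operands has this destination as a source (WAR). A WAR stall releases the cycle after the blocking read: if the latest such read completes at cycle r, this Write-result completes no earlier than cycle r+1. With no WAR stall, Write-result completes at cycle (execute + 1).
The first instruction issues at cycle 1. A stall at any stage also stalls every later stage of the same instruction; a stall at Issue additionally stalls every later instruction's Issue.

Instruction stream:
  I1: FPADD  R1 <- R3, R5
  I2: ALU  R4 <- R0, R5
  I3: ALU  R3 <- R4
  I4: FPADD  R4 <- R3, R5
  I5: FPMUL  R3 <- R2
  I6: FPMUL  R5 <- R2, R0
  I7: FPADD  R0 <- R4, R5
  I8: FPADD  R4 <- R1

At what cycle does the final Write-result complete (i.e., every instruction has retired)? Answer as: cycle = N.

t=1  I1 dispatched to FPADD
t=2  I1 operands ready | I2 dispatched to ALU
t=3  I2 operands ready
t=4  I2 complete
t=5  I1 complete | R4←I2
t=6  R1←I1 | I3 dispatched to ALU
t=7  I3 operands ready | I4 dispatched to FPADD
t=8  I3 complete
t=9  R3←I3
t=10  I4 operands ready | I5 dispatched to FPMUL
t=11  I5 operands ready
t=13  I4 complete
t=14  R4←I4
t=16  I5 complete
t=17  R3←I5
t=18  I6 dispatched to FPMUL
t=19  I6 operands ready | I7 dispatched to FPADD
t=24  I6 complete
t=25  R5←I6
t=26  I7 operands ready
t=29  I7 complete
t=30  R0←I7
t=31  I8 dispatched to FPADD
t=32  I8 operands ready
t=35  I8 complete
t=36  R4←I8

cycle = 36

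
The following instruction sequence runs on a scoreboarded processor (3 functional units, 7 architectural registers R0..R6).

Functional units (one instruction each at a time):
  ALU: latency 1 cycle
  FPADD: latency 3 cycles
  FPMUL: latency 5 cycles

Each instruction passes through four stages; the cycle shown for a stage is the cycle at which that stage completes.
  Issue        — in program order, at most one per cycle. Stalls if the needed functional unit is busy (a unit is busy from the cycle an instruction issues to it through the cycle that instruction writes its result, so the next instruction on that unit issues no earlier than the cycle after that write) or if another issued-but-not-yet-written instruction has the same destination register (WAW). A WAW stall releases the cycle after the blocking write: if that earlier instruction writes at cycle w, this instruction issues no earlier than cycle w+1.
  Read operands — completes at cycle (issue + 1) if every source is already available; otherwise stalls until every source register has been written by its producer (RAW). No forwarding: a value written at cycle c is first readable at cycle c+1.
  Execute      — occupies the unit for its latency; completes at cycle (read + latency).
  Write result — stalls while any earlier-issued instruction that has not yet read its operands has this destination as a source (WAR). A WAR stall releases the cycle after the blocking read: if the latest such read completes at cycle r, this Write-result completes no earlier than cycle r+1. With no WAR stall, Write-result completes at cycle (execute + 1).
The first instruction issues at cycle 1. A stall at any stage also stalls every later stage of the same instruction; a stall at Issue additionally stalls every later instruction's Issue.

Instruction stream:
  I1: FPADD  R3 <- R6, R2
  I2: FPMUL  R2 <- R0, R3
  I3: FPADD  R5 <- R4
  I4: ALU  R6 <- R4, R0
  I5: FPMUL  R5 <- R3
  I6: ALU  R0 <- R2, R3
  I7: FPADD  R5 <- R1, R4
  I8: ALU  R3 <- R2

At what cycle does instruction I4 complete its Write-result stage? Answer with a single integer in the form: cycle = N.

cycle = 11

[1] I1 issues→FPADD
[2] I1 reads, I2 issues→FPMUL
[5] I1 exec-done
[6] I1 writes R3
[7] I2 reads, I3 issues→FPADD
[8] I3 reads, I4 issues→ALU
[9] I4 reads
[10] I4 exec-done
[11] I3 exec-done, I4 writes R6
[12] I2 exec-done, I3 writes R5
[13] I2 writes R2
[14] I5 issues→FPMUL
[15] I5 reads, I6 issues→ALU
[16] I6 reads
[17] I6 exec-done
[18] I6 writes R0
[20] I5 exec-done
[21] I5 writes R5
[22] I7 issues→FPADD
[23] I7 reads, I8 issues→ALU
[24] I8 reads
[25] I8 exec-done
[26] I7 exec-done, I8 writes R3
[27] I7 writes R5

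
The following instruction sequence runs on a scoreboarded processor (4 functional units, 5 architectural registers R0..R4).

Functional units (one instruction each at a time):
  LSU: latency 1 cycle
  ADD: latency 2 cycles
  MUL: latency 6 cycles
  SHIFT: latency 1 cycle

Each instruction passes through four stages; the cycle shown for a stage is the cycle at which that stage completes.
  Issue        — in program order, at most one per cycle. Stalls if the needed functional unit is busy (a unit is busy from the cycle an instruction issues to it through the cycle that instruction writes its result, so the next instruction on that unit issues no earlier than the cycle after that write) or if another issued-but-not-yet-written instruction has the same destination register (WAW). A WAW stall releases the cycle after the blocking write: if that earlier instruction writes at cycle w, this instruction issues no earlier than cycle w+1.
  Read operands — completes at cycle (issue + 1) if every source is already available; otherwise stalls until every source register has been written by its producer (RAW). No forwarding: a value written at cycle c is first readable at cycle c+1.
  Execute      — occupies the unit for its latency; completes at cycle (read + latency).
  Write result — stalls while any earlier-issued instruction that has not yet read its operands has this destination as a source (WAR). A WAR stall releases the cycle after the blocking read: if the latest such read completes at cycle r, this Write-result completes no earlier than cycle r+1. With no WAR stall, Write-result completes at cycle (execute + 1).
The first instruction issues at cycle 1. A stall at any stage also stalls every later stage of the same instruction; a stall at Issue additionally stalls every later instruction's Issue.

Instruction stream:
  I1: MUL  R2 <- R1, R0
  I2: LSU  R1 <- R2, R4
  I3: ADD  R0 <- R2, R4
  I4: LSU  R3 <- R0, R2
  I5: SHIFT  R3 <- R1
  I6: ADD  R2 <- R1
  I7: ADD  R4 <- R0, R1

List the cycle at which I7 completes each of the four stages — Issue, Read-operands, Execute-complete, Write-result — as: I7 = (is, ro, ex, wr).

c1: I1→MUL
c2: I1 RO, I2→LSU
c3: I3→ADD
c8: I1 EX
c9: I1 WR R2
c10: I2 RO, I3 RO
c11: I2 EX
c12: I2 WR R1, I3 EX
c13: I3 WR R0, I4→LSU
c14: I4 RO
c15: I4 EX
c16: I4 WR R3
c17: I5→SHIFT
c18: I5 RO, I6→ADD
c19: I5 EX, I6 RO
c20: I5 WR R3
c21: I6 EX
c22: I6 WR R2
c23: I7→ADD
c24: I7 RO
c26: I7 EX
c27: I7 WR R4

I7 = (23, 24, 26, 27)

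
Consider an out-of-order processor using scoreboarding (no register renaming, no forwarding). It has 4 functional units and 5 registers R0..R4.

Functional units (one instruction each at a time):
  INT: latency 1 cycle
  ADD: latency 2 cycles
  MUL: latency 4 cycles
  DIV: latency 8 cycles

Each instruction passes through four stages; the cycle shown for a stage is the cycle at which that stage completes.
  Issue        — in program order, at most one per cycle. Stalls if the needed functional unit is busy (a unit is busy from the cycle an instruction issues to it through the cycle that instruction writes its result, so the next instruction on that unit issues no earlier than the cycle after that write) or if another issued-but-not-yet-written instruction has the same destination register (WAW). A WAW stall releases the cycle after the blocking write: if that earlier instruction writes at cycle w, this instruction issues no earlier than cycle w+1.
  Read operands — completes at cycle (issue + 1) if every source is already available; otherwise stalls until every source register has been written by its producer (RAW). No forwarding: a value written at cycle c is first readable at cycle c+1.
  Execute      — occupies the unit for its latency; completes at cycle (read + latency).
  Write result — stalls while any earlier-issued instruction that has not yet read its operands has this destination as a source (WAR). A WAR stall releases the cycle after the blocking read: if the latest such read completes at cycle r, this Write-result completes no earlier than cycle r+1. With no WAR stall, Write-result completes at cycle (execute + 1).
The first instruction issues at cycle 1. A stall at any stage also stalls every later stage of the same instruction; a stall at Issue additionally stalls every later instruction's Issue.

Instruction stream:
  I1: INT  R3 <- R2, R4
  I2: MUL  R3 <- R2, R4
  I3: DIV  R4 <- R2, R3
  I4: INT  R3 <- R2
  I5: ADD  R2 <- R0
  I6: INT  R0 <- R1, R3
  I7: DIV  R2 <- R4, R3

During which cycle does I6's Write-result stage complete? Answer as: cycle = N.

[I1] 1/2/3/4
[I2] 5/6/10/11  (WAW R3: wait I1 write@4)
[I3] 6/12/20/21  (RAW R3: wait I2 write@11)
[I4] 12/13/14/15  (WAW R3: wait I2 write@11)
[I5] 13/14/16/17
[I6] 16/17/18/19  (struct: INT busy until I4 writes@15)
[I7] 22/23/31/32  (struct: DIV busy until I3 writes@21)

cycle = 19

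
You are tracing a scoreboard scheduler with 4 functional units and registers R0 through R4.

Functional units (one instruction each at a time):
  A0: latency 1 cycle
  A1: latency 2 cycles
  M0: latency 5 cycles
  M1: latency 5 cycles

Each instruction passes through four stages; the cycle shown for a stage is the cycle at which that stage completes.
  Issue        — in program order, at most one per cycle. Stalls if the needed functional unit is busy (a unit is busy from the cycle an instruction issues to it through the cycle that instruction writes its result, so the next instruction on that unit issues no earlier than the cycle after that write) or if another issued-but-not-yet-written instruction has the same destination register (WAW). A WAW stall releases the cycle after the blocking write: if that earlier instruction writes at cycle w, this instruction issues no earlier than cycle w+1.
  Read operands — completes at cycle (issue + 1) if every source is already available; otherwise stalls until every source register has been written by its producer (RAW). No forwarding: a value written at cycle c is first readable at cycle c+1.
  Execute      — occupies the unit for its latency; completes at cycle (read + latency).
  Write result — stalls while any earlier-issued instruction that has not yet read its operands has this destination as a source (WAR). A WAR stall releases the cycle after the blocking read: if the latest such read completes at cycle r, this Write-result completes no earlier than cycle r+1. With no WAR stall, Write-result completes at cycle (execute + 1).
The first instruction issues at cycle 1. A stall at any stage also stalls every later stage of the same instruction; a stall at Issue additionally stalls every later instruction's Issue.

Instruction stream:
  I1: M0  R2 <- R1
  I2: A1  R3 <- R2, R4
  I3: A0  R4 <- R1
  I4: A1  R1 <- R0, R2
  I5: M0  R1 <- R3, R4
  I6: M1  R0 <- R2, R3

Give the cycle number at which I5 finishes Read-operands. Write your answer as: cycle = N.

cycle = 19

I1  is:1  ro:2  ex:7  wr:8
I2  is:2  ro:9  ex:11  wr:12  — RAW R2: wait I1 write@8
I3  is:3  ro:4  ex:5  wr:10  — WAR R4: wait I2 read@9
I4  is:13  ro:14  ex:16  wr:17  — struct: A1 busy until I2 writes@12
I5  is:18  ro:19  ex:24  wr:25  — WAW R1: wait I4 write@17
I6  is:19  ro:20  ex:25  wr:26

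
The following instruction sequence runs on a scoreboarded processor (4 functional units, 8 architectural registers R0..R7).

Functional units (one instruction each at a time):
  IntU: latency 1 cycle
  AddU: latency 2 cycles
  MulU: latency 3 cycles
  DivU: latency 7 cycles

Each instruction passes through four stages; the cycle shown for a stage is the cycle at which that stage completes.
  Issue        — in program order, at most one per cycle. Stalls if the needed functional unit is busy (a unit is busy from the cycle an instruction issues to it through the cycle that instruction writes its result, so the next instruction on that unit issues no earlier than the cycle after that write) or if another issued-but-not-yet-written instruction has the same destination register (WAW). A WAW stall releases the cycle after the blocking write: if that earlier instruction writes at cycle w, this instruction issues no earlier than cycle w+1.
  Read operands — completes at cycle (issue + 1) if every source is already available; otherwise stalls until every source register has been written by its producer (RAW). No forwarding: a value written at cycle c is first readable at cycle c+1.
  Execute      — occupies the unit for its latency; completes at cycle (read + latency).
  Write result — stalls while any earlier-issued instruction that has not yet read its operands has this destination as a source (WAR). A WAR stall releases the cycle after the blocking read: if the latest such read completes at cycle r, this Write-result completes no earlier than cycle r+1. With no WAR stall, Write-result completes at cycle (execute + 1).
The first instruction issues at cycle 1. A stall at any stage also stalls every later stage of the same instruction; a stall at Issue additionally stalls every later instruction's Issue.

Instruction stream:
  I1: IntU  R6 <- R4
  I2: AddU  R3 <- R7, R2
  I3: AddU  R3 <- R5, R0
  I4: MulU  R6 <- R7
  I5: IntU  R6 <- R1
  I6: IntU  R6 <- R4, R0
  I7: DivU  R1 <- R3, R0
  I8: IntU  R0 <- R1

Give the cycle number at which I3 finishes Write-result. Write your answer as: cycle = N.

[1] I1 issues→IntU
[2] I1 reads, I2 issues→AddU
[3] I1 exec-done, I2 reads
[4] I1 writes R6
[5] I2 exec-done
[6] I2 writes R3
[7] I3 issues→AddU
[8] I3 reads, I4 issues→MulU
[9] I4 reads
[10] I3 exec-done
[11] I3 writes R3
[12] I4 exec-done
[13] I4 writes R6
[14] I5 issues→IntU
[15] I5 reads
[16] I5 exec-done
[17] I5 writes R6
[18] I6 issues→IntU
[19] I6 reads, I7 issues→DivU
[20] I6 exec-done, I7 reads
[21] I6 writes R6
[22] I8 issues→IntU
[27] I7 exec-done
[28] I7 writes R1
[29] I8 reads
[30] I8 exec-done
[31] I8 writes R0

cycle = 11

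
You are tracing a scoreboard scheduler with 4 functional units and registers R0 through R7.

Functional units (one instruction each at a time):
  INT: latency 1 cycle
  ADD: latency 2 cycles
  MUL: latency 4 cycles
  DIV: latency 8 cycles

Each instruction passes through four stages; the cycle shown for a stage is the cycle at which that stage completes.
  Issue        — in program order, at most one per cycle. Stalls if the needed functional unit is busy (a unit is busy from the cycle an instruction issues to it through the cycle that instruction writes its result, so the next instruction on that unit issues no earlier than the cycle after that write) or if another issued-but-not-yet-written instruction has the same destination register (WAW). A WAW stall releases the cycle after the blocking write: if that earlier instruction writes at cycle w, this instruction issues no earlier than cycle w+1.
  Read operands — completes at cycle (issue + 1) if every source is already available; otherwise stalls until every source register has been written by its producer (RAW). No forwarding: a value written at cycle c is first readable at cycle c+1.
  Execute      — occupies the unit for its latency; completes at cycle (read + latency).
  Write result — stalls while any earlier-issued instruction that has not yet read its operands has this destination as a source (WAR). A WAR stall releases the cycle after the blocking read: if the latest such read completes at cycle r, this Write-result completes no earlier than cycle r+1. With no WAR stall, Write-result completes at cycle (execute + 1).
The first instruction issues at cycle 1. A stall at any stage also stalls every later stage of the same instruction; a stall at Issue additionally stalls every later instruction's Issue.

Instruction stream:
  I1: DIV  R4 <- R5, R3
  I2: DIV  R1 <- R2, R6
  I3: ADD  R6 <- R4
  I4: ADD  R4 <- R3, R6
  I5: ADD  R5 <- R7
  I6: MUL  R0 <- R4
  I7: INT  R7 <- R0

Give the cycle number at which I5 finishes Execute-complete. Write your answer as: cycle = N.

t=1  I1→DIV
t=2  I1 RO
t=10  I1 EX
t=11  I1 WR R4
t=12  I2→DIV
t=13  I2 RO · I3→ADD
t=14  I3 RO
t=16  I3 EX
t=17  I3 WR R6
t=18  I4→ADD
t=19  I4 RO
t=21  I2 EX · I4 EX
t=22  I2 WR R1 · I4 WR R4
t=23  I5→ADD
t=24  I5 RO · I6→MUL
t=25  I6 RO · I7→INT
t=26  I5 EX
t=27  I5 WR R5
t=29  I6 EX
t=30  I6 WR R0
t=31  I7 RO
t=32  I7 EX
t=33  I7 WR R7

cycle = 26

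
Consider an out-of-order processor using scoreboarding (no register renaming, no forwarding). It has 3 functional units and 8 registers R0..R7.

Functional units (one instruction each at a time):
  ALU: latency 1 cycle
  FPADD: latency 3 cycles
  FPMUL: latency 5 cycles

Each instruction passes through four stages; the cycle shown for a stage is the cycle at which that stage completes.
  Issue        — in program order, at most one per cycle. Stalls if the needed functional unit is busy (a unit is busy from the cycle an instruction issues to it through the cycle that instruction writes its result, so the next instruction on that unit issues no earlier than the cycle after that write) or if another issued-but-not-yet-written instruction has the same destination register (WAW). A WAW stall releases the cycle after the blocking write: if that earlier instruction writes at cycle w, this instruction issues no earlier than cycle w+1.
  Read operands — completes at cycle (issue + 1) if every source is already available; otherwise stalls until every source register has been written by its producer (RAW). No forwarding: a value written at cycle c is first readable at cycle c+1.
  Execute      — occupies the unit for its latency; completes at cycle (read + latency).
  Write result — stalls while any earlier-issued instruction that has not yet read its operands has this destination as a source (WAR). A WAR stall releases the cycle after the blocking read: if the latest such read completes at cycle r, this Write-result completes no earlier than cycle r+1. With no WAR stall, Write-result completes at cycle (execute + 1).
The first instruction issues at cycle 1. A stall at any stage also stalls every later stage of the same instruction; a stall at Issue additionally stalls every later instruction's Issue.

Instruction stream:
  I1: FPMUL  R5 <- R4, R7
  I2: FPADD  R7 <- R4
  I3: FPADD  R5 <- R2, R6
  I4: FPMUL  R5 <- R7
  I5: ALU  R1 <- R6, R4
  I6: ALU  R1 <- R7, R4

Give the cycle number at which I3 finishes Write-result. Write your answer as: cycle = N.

cycle = 14

[1] issue I1 (FPMUL)
[2] I1 read-ops · issue I2 (FPADD)
[3] I2 read-ops
[6] I2 finished on FPADD
[7] I1 finished on FPMUL · I2→R7
[8] I1→R5
[9] issue I3 (FPADD)
[10] I3 read-ops
[13] I3 finished on FPADD
[14] I3→R5
[15] issue I4 (FPMUL)
[16] I4 read-ops · issue I5 (ALU)
[17] I5 read-ops
[18] I5 finished on ALU
[19] I5→R1
[20] issue I6 (ALU)
[21] I4 finished on FPMUL · I6 read-ops
[22] I4→R5 · I6 finished on ALU
[23] I6→R1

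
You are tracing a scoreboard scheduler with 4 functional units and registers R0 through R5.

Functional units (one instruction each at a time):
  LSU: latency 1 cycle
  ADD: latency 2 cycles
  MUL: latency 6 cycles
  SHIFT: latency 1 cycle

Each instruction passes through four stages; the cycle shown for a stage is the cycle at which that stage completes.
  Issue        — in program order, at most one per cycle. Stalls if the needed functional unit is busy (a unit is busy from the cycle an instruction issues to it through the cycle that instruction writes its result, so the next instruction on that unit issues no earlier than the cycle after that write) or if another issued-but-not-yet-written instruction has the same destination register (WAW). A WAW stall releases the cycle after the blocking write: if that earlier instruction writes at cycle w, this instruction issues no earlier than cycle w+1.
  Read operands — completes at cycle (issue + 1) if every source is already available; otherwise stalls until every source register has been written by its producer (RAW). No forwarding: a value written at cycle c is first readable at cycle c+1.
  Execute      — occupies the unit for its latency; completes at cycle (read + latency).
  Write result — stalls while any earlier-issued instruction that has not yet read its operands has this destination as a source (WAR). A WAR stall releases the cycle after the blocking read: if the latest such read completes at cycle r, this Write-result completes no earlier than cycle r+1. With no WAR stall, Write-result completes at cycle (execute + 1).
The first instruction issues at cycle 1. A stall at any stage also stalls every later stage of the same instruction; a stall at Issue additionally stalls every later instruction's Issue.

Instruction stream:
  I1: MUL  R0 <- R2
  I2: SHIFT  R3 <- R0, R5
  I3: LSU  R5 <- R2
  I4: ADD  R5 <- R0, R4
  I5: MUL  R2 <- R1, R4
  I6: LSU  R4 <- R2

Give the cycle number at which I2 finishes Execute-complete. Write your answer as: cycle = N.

cycle = 11

cycle 1: I1 dispatched to MUL
cycle 2: I1 operands ready; I2 dispatched to SHIFT
cycle 3: I3 dispatched to LSU
cycle 4: I3 operands ready
cycle 5: I3 complete
cycle 8: I1 complete
cycle 9: R0←I1
cycle 10: I2 operands ready
cycle 11: I2 complete; R5←I3
cycle 12: R3←I2; I4 dispatched to ADD
cycle 13: I4 operands ready; I5 dispatched to MUL
cycle 14: I5 operands ready; I6 dispatched to LSU
cycle 15: I4 complete
cycle 16: R5←I4
cycle 20: I5 complete
cycle 21: R2←I5
cycle 22: I6 operands ready
cycle 23: I6 complete
cycle 24: R4←I6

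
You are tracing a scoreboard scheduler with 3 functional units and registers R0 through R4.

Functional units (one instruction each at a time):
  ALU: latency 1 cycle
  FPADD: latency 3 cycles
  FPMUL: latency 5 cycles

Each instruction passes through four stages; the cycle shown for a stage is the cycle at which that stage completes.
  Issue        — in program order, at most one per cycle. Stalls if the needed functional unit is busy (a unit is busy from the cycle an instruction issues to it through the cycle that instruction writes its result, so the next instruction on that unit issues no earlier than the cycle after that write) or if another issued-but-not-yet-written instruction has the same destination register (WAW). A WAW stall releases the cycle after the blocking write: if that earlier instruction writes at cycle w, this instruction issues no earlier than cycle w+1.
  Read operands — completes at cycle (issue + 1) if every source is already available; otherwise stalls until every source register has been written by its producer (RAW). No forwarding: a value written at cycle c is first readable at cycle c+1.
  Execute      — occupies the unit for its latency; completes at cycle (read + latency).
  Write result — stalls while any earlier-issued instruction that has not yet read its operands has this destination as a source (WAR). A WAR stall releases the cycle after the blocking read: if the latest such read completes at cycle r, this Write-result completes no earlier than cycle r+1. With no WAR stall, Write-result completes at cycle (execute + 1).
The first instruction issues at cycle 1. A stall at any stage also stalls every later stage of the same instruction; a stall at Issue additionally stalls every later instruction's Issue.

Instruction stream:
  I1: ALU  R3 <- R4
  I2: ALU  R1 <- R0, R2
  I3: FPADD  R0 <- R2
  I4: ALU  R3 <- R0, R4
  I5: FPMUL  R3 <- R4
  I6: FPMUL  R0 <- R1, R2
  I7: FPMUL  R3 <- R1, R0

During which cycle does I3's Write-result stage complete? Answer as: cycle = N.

cycle = 11

[1] issue I1 (ALU)
[2] I1 read-ops
[3] I1 finished on ALU
[4] I1→R3
[5] issue I2 (ALU)
[6] I2 read-ops; issue I3 (FPADD)
[7] I2 finished on ALU; I3 read-ops
[8] I2→R1
[9] issue I4 (ALU)
[10] I3 finished on FPADD
[11] I3→R0
[12] I4 read-ops
[13] I4 finished on ALU
[14] I4→R3
[15] issue I5 (FPMUL)
[16] I5 read-ops
[21] I5 finished on FPMUL
[22] I5→R3
[23] issue I6 (FPMUL)
[24] I6 read-ops
[29] I6 finished on FPMUL
[30] I6→R0
[31] issue I7 (FPMUL)
[32] I7 read-ops
[37] I7 finished on FPMUL
[38] I7→R3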